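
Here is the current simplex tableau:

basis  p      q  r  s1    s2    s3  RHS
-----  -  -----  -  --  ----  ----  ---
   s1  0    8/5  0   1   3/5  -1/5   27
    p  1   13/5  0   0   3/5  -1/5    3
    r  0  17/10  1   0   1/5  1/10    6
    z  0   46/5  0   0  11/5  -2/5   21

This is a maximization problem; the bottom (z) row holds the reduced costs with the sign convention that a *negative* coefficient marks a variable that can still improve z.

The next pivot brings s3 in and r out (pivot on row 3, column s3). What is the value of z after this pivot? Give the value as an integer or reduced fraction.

45

Minimum ratio for s3: 6/(1/10) = 60.
z changes by −(z-row coeff of s3)·ratio = −(-2/5)·60 = 24.
New z = 21 + 24 = 45.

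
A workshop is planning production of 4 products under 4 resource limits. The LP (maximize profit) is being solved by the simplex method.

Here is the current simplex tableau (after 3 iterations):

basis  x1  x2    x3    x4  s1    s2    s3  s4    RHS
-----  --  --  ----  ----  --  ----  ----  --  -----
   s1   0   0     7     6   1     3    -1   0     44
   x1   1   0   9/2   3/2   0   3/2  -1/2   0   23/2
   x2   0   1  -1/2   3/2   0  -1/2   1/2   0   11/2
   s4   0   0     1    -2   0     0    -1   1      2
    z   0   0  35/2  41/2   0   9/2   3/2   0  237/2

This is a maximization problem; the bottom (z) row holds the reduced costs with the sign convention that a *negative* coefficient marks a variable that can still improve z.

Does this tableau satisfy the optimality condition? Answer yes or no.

yes

No objective-row coefficient is strictly negative, so no entering variable exists; the tableau is optimal.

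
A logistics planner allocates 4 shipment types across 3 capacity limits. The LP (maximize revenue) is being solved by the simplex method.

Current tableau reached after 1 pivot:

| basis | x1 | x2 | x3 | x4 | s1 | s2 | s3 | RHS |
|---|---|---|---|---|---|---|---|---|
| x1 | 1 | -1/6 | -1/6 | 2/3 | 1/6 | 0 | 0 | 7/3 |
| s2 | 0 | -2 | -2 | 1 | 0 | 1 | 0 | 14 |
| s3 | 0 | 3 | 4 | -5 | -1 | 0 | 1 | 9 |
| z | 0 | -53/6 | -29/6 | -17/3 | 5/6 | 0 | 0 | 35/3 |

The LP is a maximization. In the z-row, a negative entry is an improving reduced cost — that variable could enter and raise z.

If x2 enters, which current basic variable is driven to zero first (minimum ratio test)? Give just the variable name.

s3

Ratios: row 1 (x1): entry -1/6 ≤ 0, skip; row 2 (s2): entry -2 ≤ 0, skip; row 3 (s3): 9/3 = 3.
Minimum ratio 3 is in the s3 row, so s3 leaves.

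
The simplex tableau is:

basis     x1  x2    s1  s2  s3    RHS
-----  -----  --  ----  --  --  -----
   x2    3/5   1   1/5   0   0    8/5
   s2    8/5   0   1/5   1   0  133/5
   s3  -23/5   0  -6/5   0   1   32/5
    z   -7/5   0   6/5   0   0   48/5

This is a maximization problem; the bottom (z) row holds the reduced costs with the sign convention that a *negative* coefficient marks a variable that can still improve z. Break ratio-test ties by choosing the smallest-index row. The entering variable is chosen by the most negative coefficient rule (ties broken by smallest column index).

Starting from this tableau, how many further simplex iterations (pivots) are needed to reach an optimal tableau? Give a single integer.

1

pivot: x1 in, x2 out → z = 40/3
No improving column remains; optimal.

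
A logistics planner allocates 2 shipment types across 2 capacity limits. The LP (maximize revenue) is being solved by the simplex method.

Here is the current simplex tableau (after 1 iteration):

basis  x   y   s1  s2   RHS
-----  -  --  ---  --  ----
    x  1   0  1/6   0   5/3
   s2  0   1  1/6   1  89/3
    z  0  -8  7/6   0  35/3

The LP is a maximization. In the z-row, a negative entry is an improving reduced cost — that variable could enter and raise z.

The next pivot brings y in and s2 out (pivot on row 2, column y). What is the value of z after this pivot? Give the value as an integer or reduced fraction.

Minimum ratio for y: (89/3)/1 = 89/3.
z changes by −(z-row coeff of y)·ratio = −(-8)·(89/3) = 712/3.
New z = 35/3 + (712/3) = 249.

249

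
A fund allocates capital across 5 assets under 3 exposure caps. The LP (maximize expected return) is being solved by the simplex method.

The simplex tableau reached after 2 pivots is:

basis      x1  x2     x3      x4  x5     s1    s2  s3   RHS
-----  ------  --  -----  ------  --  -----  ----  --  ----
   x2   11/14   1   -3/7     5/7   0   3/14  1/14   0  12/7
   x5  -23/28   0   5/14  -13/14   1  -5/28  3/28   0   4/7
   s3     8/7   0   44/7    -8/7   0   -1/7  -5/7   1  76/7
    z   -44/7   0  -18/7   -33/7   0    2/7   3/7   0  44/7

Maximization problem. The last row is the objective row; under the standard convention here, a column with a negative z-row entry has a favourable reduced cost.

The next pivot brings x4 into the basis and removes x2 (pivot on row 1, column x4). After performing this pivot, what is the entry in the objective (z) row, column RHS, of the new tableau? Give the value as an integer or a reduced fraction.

Pivot element is row 1, column x4: 5/7.
Normalize row 1: new (row 1, RHS) = (12/7)/(5/7) = 12/5.
z-row ← z-row − (-33/7)·(new row 1): 44/7 − (-33/7)·(12/5) = 88/5.

88/5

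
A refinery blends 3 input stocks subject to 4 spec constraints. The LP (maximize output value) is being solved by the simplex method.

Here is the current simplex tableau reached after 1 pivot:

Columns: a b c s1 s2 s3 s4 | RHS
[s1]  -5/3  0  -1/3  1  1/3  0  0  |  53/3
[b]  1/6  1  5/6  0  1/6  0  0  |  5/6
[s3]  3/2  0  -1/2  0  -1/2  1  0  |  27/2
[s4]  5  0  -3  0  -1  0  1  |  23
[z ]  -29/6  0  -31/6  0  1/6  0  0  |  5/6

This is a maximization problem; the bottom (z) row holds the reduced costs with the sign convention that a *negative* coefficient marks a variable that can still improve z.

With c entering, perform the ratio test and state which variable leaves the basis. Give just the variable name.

Ratios: row 1 (s1): entry -1/3 ≤ 0, skip; row 2 (b): (5/6)/(5/6) = 1; row 3 (s3): entry -1/2 ≤ 0, skip; row 4 (s4): entry -3 ≤ 0, skip.
Minimum ratio 1 is in the b row, so b leaves.

b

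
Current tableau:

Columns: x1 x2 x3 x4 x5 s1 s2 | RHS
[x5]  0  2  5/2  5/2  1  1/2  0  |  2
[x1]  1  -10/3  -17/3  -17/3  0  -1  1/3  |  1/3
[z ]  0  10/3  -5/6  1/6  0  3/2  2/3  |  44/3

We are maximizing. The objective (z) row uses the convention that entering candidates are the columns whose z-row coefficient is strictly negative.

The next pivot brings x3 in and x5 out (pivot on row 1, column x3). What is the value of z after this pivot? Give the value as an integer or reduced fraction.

Minimum ratio for x3: 2/(5/2) = 4/5.
z changes by −(z-row coeff of x3)·ratio = −(-5/6)·(4/5) = 2/3.
New z = 44/3 + (2/3) = 46/3.

46/3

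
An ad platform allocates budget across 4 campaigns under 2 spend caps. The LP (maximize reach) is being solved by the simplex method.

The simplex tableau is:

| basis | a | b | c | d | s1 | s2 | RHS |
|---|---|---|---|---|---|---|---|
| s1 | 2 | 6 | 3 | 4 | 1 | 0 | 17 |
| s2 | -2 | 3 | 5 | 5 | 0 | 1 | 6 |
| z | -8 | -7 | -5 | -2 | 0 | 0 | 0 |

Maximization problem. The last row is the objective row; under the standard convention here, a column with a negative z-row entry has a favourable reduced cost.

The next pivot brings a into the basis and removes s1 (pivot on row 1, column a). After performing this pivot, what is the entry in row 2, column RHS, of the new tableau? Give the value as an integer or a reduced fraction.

Pivot element is row 1, column a: 2.
Normalize row 1: new (row 1, RHS) = 17/2 = 17/2.
row 2 ← row 2 − (-2)·(new row 1): 6 − (-2)·(17/2) = 23.

23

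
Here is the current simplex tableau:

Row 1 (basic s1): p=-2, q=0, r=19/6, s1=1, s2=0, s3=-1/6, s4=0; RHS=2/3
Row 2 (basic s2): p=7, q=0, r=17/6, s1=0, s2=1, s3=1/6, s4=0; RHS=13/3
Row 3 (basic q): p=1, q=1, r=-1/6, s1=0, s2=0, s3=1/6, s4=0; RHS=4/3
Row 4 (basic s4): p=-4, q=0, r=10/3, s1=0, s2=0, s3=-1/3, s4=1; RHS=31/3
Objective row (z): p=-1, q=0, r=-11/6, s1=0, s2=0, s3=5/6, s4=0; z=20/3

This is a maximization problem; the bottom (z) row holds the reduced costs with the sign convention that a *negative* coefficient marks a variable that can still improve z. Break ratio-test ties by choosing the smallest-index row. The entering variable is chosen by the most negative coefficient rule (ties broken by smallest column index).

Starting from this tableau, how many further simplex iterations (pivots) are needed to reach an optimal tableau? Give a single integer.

2

pivot: r in, s1 out → z = 134/19
pivot: p in, s2 out → z = 1331/167
No improving column remains; optimal.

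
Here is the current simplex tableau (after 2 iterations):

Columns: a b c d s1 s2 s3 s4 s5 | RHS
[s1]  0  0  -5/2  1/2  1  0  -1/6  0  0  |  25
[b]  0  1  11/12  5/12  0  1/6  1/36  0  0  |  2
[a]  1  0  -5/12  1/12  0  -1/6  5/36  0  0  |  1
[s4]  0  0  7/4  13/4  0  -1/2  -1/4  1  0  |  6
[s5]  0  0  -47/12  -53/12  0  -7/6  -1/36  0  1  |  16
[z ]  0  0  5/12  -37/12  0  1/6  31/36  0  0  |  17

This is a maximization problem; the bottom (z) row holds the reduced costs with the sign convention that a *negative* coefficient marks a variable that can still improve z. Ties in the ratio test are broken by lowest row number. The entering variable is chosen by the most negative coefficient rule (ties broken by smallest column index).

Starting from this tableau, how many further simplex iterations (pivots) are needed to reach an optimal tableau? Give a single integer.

2

pivot: d in, s4 out → z = 295/13
pivot: s2 in, b out → z = 73/3
No improving column remains; optimal.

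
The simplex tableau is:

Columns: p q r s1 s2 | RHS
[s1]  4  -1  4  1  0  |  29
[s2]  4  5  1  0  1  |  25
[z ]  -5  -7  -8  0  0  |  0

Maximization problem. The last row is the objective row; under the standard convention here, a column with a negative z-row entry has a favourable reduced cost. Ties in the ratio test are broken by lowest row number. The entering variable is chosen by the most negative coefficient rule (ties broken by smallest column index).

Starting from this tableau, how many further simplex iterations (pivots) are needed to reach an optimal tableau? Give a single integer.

2

pivot: r in, s1 out → z = 58
pivot: q in, s2 out → z = 619/7
No improving column remains; optimal.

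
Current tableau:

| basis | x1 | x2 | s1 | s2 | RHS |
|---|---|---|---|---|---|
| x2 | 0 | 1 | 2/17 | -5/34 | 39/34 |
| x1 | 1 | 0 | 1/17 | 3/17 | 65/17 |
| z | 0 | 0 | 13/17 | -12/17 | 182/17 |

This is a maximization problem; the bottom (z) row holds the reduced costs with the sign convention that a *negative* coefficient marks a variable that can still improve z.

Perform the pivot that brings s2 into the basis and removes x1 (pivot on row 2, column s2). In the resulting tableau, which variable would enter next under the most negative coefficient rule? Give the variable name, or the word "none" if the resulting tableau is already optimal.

none

Pivot element 3/17. New z-row = old z-row − (-12/17)·(row 2/(3/17)).
Updated z-row coefficients: x1: 4, x2: 0, s1: 1, s2: 0.
No coefficient is strictly negative; the tableau after this pivot is optimal.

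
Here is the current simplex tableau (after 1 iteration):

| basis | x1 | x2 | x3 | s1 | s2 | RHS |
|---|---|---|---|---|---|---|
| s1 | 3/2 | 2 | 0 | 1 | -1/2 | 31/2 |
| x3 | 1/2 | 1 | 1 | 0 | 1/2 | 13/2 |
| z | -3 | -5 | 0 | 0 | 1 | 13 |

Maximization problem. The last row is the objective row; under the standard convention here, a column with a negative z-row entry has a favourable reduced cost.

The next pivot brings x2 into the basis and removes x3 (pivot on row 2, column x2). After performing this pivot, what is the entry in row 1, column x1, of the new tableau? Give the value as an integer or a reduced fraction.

Pivot element is row 2, column x2: 1.
Normalize row 2: new (row 2, x1) = (1/2)/1 = 1/2.
row 1 ← row 1 − 2·(new row 2): 3/2 − 2·(1/2) = 1/2.

1/2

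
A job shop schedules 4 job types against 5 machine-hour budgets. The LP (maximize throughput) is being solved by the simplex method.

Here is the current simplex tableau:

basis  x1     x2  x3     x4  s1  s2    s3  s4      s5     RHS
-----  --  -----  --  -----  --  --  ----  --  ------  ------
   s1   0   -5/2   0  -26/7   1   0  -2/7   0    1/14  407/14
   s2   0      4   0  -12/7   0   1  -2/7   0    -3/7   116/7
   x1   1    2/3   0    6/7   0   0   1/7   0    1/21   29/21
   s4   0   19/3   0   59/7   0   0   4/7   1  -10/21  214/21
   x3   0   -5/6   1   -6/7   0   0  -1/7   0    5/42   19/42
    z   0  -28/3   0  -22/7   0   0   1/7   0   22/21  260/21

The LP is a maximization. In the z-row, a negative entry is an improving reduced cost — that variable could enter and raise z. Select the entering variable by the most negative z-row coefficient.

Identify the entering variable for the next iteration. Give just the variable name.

x2

Objective-row coefficients: x1: 0, x2: -28/3, x3: 0, x4: -22/7, s1: 0, s2: 0, s3: 1/7, s4: 0, s5: 22/21.
The most negative is -28/3 in column x2, so x2 enters.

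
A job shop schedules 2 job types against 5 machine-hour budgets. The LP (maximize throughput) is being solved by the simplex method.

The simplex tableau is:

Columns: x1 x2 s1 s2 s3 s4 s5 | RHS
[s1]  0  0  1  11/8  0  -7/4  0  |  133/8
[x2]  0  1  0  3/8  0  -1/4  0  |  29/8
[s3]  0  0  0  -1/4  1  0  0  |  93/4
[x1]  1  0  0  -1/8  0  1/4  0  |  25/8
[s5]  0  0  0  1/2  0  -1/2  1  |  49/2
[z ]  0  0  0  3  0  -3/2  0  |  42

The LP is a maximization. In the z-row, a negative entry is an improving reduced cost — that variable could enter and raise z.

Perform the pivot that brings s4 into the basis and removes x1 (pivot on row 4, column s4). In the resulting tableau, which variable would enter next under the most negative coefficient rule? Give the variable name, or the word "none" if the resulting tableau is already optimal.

none

Pivot element 1/4. New z-row = old z-row − (-3/2)·(row 4/(1/4)).
Updated z-row coefficients: x1: 6, x2: 0, s1: 0, s2: 9/4, s3: 0, s4: 0, s5: 0.
No coefficient is strictly negative; the tableau after this pivot is optimal.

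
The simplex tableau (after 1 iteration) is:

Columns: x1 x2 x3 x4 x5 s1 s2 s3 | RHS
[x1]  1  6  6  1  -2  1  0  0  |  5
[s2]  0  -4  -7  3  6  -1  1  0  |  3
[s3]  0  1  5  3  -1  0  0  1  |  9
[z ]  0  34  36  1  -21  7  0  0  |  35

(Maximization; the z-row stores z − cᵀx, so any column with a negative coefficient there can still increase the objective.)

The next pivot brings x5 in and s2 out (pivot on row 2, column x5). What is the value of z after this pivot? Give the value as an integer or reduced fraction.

Minimum ratio for x5: 3/6 = 1/2.
z changes by −(z-row coeff of x5)·ratio = −(-21)·(1/2) = 21/2.
New z = 35 + (21/2) = 91/2.

91/2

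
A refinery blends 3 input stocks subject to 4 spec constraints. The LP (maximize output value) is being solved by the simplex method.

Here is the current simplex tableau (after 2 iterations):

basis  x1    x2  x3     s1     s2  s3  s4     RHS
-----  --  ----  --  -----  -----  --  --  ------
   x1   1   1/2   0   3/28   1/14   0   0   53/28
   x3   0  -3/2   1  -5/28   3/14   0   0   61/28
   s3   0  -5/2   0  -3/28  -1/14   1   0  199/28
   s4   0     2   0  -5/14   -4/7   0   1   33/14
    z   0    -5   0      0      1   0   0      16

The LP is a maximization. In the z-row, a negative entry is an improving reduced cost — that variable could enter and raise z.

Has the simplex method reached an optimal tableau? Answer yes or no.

no

Column x2 has objective-row coefficient -5, which is negative; an improving pivot exists, so not yet optimal.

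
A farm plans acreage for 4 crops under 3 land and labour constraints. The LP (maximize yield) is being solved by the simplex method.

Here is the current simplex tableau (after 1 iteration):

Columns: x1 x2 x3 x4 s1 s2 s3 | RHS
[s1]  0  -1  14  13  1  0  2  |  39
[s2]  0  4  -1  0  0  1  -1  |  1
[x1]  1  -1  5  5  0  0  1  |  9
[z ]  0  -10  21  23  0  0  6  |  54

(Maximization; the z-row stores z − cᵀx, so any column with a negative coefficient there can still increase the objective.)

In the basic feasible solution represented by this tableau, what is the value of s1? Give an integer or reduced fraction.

s1 is basic (row 1); its value is the RHS of that row: 39.

39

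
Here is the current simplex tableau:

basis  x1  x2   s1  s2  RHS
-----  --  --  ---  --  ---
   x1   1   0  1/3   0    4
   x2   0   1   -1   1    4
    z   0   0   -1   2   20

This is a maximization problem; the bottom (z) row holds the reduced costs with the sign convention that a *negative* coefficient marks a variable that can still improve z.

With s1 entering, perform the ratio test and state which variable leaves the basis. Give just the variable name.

x1

Ratios: row 1 (x1): 4/(1/3) = 12; row 2 (x2): entry -1 ≤ 0, skip.
Minimum ratio 12 is in the x1 row, so x1 leaves.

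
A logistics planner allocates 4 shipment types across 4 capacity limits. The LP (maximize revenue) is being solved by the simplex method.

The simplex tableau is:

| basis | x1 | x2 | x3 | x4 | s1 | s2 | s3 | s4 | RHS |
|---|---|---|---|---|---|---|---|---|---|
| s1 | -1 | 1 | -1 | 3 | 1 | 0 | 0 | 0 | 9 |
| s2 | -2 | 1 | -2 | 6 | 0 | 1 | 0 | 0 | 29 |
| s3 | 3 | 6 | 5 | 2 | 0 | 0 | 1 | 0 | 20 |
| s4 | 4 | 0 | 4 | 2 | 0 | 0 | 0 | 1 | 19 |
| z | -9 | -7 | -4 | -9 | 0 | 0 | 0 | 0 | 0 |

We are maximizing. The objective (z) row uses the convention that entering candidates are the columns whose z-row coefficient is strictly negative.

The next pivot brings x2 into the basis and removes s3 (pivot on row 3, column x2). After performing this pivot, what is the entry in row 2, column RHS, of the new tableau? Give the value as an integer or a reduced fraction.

Pivot element is row 3, column x2: 6.
Normalize row 3: new (row 3, RHS) = 20/6 = 10/3.
row 2 ← row 2 − 1·(new row 3): 29 − 1·(10/3) = 77/3.

77/3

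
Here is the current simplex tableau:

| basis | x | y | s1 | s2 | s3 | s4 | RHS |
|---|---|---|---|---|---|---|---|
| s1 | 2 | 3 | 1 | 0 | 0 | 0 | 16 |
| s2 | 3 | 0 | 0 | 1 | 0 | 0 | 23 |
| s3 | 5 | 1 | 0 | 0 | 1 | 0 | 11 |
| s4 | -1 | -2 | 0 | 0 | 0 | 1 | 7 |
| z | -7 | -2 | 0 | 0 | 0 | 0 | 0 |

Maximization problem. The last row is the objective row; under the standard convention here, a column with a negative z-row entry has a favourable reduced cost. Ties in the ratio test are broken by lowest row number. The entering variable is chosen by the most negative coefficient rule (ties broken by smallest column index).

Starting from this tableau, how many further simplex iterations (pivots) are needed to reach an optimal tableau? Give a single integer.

pivot: x in, s3 out → z = 77/5
pivot: y in, s1 out → z = 235/13
No improving column remains; optimal.

2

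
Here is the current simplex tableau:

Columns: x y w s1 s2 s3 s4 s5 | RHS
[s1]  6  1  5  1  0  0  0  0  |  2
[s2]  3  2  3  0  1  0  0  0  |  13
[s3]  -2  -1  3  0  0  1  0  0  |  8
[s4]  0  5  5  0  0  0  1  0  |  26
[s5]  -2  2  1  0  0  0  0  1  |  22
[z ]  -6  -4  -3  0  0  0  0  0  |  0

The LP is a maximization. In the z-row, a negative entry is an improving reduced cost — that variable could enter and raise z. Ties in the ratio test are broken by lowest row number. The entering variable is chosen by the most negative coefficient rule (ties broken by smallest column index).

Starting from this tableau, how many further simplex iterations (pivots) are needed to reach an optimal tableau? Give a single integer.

2

pivot: x in, s1 out → z = 2
pivot: y in, x out → z = 8
No improving column remains; optimal.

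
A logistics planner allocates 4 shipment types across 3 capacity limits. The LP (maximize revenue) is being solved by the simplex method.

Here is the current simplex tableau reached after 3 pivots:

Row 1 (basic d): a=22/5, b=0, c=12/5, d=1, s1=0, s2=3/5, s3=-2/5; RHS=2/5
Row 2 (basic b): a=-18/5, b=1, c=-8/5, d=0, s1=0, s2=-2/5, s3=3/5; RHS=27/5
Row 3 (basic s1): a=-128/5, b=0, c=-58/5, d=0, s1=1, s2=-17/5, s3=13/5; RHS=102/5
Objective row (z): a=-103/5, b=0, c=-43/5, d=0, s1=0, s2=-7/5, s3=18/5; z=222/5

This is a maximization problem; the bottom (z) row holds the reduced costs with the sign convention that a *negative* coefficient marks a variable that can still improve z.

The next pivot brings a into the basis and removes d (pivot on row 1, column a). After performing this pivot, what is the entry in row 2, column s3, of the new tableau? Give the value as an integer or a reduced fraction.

Pivot element is row 1, column a: 22/5.
Normalize row 1: new (row 1, s3) = (-2/5)/(22/5) = -1/11.
row 2 ← row 2 − (-18/5)·(new row 1): 3/5 − (-18/5)·(-1/11) = 3/11.

3/11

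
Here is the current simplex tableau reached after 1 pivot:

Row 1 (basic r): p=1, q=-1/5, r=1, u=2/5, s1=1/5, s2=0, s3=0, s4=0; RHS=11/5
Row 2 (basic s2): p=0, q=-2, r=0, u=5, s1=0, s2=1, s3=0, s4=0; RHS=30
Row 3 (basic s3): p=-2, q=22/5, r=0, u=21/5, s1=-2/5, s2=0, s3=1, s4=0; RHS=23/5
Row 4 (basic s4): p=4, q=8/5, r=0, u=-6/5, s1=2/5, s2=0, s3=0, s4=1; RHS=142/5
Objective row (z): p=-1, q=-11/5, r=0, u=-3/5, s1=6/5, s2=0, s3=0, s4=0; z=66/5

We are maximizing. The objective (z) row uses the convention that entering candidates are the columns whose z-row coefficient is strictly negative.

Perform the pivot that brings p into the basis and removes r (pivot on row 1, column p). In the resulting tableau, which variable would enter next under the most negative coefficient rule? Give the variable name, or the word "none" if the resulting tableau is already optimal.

q

Pivot element 1. New z-row = old z-row − (-1)·(row 1/1).
Updated z-row coefficients: p: 0, q: -12/5, r: 1, u: -1/5, s1: 7/5, s2: 0, s3: 0, s4: 0.
The most negative is -12/5 in column q, so q would enter next.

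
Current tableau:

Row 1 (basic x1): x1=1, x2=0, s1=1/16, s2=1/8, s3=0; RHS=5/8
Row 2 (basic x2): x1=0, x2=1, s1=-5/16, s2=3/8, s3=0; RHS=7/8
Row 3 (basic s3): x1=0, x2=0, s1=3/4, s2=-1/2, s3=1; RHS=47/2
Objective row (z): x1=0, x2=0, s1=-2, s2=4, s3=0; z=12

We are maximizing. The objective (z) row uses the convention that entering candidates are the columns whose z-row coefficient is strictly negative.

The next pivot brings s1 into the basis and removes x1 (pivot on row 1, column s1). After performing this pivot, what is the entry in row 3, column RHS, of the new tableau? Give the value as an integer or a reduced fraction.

Pivot element is row 1, column s1: 1/16.
Normalize row 1: new (row 1, RHS) = (5/8)/(1/16) = 10.
row 3 ← row 3 − (3/4)·(new row 1): 47/2 − (3/4)·10 = 16.

16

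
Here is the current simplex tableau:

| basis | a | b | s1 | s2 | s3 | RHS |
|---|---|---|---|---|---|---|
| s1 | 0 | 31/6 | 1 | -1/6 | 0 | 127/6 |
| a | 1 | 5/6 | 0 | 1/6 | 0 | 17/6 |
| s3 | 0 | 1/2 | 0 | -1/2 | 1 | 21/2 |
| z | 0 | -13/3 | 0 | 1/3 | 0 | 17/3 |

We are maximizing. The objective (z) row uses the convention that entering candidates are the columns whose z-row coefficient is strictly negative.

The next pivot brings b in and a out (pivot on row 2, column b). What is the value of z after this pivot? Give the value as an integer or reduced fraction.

102/5

Minimum ratio for b: (17/6)/(5/6) = 17/5.
z changes by −(z-row coeff of b)·ratio = −(-13/3)·(17/5) = 221/15.
New z = 17/3 + (221/15) = 102/5.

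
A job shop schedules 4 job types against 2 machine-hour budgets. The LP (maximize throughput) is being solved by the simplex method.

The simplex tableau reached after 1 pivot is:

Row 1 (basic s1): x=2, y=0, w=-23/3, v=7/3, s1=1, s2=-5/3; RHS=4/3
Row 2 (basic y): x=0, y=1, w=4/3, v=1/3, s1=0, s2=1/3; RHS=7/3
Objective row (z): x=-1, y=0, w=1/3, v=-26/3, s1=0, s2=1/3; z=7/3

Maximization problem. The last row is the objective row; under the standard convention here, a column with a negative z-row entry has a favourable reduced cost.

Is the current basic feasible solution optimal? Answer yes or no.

no

Column x has objective-row coefficient -1, which is negative; an improving pivot exists, so not yet optimal.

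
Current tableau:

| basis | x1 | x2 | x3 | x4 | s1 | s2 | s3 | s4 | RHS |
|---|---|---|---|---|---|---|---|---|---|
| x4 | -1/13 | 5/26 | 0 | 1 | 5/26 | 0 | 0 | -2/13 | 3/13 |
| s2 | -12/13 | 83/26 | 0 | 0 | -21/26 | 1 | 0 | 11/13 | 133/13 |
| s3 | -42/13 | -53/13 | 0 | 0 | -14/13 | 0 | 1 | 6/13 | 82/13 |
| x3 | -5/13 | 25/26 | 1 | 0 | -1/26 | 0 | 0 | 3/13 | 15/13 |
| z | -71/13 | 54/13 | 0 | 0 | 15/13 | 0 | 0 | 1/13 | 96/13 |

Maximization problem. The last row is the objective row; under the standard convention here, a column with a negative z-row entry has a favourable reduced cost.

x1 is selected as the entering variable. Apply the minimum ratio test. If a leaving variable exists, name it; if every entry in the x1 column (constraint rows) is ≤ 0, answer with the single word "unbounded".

x1-column entries: row 1: -1/13, row 2: -12/13, row 3: -42/13, row 4: -5/13. All ≤ 0, so x1 can increase without bound; the LP is unbounded in this direction.

unbounded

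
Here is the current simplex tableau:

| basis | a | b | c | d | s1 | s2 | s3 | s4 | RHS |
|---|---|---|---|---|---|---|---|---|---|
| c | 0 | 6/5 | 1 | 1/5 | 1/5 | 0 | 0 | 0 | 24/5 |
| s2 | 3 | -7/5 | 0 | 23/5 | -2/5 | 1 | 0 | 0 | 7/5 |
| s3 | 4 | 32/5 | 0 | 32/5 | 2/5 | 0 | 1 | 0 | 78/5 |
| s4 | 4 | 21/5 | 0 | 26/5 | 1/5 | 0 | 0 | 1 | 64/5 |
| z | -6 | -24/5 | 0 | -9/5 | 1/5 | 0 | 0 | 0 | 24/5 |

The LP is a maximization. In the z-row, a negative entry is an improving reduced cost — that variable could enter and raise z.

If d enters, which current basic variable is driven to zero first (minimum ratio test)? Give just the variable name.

Ratios: row 1 (c): (24/5)/(1/5) = 24; row 2 (s2): (7/5)/(23/5) = 7/23; row 3 (s3): (78/5)/(32/5) = 39/16; row 4 (s4): (64/5)/(26/5) = 32/13.
Minimum ratio 7/23 is in the s2 row, so s2 leaves.

s2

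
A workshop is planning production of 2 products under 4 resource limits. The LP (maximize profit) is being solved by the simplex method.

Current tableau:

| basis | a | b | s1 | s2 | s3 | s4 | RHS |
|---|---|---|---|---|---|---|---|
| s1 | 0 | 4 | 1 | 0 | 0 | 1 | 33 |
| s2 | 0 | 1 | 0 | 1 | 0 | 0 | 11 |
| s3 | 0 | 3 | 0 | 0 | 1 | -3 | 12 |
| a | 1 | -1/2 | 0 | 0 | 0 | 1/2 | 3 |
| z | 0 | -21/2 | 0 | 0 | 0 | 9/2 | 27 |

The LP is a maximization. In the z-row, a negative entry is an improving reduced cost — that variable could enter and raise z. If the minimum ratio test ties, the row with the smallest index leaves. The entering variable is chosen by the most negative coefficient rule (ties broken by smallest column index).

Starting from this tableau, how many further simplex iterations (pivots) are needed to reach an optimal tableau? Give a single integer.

pivot: b in, s3 out → z = 69
pivot: s4 in, s1 out → z = 447/5
No improving column remains; optimal.

2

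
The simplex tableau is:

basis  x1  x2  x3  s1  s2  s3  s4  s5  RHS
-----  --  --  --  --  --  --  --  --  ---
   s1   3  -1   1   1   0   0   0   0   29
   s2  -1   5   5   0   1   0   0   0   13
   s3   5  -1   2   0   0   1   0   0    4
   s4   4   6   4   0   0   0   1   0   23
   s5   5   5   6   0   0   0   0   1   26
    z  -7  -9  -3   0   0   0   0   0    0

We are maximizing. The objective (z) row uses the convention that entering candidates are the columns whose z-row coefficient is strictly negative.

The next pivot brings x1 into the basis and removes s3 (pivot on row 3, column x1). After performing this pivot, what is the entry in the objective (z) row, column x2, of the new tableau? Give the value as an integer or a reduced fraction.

Pivot element is row 3, column x1: 5.
Normalize row 3: new (row 3, x2) = (-1)/5 = -1/5.
z-row ← z-row − (-7)·(new row 3): -9 − (-7)·(-1/5) = -52/5.

-52/5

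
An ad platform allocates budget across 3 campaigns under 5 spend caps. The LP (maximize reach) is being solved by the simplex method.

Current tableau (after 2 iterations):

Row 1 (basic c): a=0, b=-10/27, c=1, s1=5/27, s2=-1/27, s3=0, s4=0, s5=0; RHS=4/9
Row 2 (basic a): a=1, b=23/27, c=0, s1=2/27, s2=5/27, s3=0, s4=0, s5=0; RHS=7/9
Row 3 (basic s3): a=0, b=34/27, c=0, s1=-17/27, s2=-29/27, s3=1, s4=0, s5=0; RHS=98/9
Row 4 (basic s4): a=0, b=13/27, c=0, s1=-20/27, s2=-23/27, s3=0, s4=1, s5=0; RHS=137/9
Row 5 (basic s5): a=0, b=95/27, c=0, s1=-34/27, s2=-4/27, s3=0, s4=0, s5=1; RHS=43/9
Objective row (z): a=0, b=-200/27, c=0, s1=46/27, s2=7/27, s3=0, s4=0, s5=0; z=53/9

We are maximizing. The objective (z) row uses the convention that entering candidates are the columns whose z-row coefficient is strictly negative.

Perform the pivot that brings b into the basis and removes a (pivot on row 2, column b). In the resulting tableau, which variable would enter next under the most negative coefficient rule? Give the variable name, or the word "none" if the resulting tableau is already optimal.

Pivot element 23/27. New z-row = old z-row − (-200/27)·(row 2/(23/27)).
Updated z-row coefficients: a: 200/23, b: 0, c: 0, s1: 54/23, s2: 43/23, s3: 0, s4: 0, s5: 0.
No coefficient is strictly negative; the tableau after this pivot is optimal.

none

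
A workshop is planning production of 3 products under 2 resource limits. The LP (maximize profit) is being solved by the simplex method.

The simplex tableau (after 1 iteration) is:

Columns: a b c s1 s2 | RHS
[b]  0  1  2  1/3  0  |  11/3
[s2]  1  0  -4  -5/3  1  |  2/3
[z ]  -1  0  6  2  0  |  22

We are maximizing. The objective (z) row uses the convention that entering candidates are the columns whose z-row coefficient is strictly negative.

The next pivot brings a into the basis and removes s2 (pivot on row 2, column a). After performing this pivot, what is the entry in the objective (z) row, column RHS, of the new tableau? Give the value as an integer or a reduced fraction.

68/3

Pivot element is row 2, column a: 1.
Normalize row 2: new (row 2, RHS) = (2/3)/1 = 2/3.
z-row ← z-row − (-1)·(new row 2): 22 − (-1)·(2/3) = 68/3.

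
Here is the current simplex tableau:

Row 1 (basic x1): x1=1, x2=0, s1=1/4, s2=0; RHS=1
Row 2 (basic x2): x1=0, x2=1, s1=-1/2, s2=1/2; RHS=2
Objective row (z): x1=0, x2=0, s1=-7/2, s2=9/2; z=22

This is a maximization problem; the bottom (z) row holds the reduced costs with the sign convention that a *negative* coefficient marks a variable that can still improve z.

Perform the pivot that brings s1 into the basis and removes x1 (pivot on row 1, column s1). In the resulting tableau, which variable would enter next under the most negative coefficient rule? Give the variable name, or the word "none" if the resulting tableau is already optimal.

none

Pivot element 1/4. New z-row = old z-row − (-7/2)·(row 1/(1/4)).
Updated z-row coefficients: x1: 14, x2: 0, s1: 0, s2: 9/2.
No coefficient is strictly negative; the tableau after this pivot is optimal.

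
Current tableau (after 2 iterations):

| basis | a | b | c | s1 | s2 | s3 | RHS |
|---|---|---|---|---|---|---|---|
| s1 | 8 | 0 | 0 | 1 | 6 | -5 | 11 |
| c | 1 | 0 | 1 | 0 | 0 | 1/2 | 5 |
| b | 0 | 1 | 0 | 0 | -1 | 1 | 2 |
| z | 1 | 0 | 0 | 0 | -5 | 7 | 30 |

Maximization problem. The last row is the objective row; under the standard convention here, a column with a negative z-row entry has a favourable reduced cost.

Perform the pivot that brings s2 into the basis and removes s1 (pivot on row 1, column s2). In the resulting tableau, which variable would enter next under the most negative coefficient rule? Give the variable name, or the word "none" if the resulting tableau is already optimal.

Pivot element 6. New z-row = old z-row − (-5)·(row 1/6).
Updated z-row coefficients: a: 23/3, b: 0, c: 0, s1: 5/6, s2: 0, s3: 17/6.
No coefficient is strictly negative; the tableau after this pivot is optimal.

none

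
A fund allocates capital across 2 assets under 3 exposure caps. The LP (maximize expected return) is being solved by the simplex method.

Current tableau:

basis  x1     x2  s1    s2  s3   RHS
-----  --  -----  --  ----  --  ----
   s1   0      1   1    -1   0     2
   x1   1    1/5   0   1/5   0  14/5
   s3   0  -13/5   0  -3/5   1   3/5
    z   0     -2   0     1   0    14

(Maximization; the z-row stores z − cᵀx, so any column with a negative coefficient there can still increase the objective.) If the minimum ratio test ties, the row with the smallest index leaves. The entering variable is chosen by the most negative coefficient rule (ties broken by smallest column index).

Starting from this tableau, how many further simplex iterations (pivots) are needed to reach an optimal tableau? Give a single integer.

2

pivot: x2 in, s1 out → z = 18
pivot: s2 in, x1 out → z = 24
No improving column remains; optimal.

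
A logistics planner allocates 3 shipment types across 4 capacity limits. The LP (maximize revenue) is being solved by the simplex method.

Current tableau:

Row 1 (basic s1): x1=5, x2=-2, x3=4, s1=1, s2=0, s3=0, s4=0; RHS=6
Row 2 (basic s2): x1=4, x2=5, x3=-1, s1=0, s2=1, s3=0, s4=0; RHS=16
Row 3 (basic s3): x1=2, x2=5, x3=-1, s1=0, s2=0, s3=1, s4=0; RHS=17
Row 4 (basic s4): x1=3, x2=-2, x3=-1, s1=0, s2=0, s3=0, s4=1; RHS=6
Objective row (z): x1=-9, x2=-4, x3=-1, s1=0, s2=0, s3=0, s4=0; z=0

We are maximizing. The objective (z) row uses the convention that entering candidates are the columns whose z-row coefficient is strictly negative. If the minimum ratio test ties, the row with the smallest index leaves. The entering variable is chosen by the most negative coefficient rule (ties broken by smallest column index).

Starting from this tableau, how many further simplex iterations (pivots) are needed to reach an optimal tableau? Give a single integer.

pivot: x1 in, s1 out → z = 54/5
pivot: x2 in, s2 out → z = 782/33
No improving column remains; optimal.

2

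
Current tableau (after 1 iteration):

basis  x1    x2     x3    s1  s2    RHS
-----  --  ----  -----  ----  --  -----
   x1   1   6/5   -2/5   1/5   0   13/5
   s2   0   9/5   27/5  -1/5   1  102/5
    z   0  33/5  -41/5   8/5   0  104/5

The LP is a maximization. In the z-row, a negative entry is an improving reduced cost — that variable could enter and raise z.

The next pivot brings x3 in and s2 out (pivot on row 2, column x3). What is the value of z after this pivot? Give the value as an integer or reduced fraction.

Minimum ratio for x3: (102/5)/(27/5) = 34/9.
z changes by −(z-row coeff of x3)·ratio = −(-41/5)·(34/9) = 1394/45.
New z = 104/5 + (1394/45) = 466/9.

466/9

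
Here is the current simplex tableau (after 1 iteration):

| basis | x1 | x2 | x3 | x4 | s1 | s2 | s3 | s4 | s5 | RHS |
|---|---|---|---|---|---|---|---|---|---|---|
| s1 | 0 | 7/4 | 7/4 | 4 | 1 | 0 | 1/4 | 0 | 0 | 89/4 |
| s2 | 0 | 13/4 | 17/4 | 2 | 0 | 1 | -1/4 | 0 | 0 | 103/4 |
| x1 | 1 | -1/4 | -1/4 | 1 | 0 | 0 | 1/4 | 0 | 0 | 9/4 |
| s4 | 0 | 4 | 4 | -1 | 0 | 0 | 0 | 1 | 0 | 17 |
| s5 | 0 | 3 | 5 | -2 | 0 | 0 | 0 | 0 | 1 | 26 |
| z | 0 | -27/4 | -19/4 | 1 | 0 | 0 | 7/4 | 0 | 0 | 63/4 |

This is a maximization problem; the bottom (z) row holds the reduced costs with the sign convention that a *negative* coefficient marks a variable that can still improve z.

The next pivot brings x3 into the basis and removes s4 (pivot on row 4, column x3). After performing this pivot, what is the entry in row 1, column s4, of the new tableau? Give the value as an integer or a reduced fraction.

-7/16

Pivot element is row 4, column x3: 4.
Normalize row 4: new (row 4, s4) = 1/4 = 1/4.
row 1 ← row 1 − (7/4)·(new row 4): 0 − (7/4)·(1/4) = -7/16.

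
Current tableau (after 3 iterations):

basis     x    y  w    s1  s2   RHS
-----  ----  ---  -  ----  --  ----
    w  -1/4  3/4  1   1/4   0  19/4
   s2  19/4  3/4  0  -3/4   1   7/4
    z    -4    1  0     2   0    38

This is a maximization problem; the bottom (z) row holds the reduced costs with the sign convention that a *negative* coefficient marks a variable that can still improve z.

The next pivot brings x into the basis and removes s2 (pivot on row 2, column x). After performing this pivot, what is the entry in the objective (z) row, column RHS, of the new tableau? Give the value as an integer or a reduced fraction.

Pivot element is row 2, column x: 19/4.
Normalize row 2: new (row 2, RHS) = (7/4)/(19/4) = 7/19.
z-row ← z-row − (-4)·(new row 2): 38 − (-4)·(7/19) = 750/19.

750/19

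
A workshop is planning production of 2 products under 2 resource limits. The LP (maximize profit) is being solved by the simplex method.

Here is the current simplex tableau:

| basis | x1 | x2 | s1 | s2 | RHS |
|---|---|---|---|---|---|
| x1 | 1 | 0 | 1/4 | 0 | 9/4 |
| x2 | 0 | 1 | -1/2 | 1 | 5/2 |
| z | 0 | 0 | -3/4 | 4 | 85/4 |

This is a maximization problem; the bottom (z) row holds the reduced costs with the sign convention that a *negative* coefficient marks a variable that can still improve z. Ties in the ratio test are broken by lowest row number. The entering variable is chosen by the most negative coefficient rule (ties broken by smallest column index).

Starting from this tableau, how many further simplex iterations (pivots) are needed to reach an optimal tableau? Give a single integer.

pivot: s1 in, x1 out → z = 28
No improving column remains; optimal.

1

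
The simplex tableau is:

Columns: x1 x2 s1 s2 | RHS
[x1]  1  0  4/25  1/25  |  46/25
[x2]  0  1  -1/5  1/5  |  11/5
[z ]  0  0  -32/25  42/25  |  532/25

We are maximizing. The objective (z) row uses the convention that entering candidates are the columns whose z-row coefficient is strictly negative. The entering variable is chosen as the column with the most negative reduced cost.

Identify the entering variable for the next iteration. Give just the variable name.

Objective-row coefficients: x1: 0, x2: 0, s1: -32/25, s2: 42/25.
The most negative is -32/25 in column s1, so s1 enters.

s1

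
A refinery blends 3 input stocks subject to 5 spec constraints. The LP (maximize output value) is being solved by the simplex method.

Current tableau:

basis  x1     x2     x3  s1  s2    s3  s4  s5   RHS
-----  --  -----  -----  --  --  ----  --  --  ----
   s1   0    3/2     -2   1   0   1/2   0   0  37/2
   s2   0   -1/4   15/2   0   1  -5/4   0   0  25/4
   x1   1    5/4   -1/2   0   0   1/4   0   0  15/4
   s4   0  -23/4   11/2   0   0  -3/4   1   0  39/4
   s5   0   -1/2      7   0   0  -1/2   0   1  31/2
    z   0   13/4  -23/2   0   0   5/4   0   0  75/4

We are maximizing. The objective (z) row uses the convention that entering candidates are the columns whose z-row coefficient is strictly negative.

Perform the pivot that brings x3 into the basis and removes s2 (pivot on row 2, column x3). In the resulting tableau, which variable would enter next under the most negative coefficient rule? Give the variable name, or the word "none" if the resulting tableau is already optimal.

s3

Pivot element 15/2. New z-row = old z-row − (-23/2)·(row 2/(15/2)).
Updated z-row coefficients: x1: 0, x2: 43/15, x3: 0, s1: 0, s2: 23/15, s3: -2/3, s4: 0, s5: 0.
The most negative is -2/3 in column s3, so s3 would enter next.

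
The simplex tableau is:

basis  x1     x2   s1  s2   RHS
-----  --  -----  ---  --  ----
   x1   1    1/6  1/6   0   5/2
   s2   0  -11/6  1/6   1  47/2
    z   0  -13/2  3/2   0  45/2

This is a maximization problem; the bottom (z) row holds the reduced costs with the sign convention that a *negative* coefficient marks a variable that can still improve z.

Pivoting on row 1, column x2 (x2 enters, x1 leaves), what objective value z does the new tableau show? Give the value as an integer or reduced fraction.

Minimum ratio for x2: (5/2)/(1/6) = 15.
z changes by −(z-row coeff of x2)·ratio = −(-13/2)·15 = 195/2.
New z = 45/2 + (195/2) = 120.

120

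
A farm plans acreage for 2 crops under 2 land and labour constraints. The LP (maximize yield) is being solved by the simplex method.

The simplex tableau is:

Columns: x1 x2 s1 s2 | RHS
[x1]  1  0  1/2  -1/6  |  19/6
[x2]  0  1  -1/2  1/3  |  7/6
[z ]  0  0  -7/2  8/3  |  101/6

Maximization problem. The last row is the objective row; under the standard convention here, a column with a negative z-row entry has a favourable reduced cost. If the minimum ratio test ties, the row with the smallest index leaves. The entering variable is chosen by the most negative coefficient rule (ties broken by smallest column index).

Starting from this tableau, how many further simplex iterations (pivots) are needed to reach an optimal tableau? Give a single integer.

pivot: s1 in, x1 out → z = 39
No improving column remains; optimal.

1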